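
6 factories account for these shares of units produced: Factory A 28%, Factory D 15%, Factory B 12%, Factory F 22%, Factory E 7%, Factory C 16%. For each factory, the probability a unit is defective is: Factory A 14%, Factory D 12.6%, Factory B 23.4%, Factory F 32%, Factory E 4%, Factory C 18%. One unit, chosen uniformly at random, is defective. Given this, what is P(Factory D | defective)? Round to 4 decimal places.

0.1004

Unnormalized posteriors (prior × likelihood):
  Factory A: 0.28 × 0.14 = 0.0392
  Factory D: 0.15 × 0.126 = 0.0189
  Factory B: 0.12 × 0.234 = 0.02808
  Factory F: 0.22 × 0.32 = 0.0704
  Factory E: 0.07 × 0.04 = 0.0028
  Factory C: 0.16 × 0.18 = 0.0288
Total = 0.18818.
P(Factory D | evidence) = 0.0189 / 0.18818 ≈ 0.1004.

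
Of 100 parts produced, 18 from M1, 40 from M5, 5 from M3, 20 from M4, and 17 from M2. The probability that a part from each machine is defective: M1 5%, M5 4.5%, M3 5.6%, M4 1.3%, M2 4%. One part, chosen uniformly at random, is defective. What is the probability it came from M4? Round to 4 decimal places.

0.0663

By Bayes' rule, posterior ∝ prior × likelihood:
  M1: 0.18 × 0.05 = 0.009
  M5: 0.4 × 0.045 = 0.018
  M3: 0.05 × 0.056 = 0.0028
  M4: 0.2 × 0.013 = 0.0026
  M2: 0.17 × 0.04 = 0.0068
Normalizing constant = 0.0392.
P(M4 | evidence) = 0.0026 / 0.0392 ≈ 0.0663.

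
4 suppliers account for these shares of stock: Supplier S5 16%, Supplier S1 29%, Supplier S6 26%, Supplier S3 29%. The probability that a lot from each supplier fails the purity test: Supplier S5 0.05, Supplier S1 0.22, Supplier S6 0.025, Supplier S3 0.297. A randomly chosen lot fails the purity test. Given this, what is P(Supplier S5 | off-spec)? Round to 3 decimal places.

Prior × likelihood for each hypothesis:
  Supplier S5: 0.16 × 0.05 = 0.008
  Supplier S1: 0.29 × 0.22 = 0.0638
  Supplier S6: 0.26 × 0.025 = 0.0065
  Supplier S3: 0.29 × 0.297 = 0.08613
Total = 0.16443.
P(Supplier S5 | evidence) = 0.008 / 0.16443 ≈ 0.049.

0.049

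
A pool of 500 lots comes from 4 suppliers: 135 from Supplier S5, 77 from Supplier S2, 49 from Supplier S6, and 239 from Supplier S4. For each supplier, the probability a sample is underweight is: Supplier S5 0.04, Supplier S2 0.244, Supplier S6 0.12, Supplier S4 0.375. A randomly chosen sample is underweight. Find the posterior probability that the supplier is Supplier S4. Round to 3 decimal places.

0.749

Prior × likelihood for each hypothesis:
  Supplier S5: 0.27 × 0.04 = 0.0108
  Supplier S2: 0.154 × 0.244 = 0.037576
  Supplier S6: 0.098 × 0.12 = 0.01176
  Supplier S4: 0.478 × 0.375 = 0.17925
Total = 0.239386.
P(Supplier S4 | evidence) = 0.17925 / 0.239386 ≈ 0.749.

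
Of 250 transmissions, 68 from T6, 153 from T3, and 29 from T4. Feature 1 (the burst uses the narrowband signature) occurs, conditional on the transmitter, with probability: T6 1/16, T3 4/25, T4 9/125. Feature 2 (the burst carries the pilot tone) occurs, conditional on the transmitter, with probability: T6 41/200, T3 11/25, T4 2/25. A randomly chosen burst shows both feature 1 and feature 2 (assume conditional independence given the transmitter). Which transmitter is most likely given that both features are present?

Unnormalized posteriors (prior × likelihood):
  T6: 0.272 × 0.0625 × 0.205 = 0.003485
  T3: 0.612 × 0.16 × 0.44 = 0.0430848
  T4: 0.116 × 0.072 × 0.08 = 0.00066816
Normalizing constant = 0.04723796.
Largest term belongs to T3, so T3 is most probable.

T3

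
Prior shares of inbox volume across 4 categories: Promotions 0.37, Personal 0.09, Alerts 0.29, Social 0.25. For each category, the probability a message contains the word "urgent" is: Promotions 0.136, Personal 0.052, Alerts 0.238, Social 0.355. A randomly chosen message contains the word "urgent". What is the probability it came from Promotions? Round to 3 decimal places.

Compute prior × likelihood for every hypothesis:
  Promotions: 0.37 × 0.136 = 0.05032
  Personal: 0.09 × 0.052 = 0.00468
  Alerts: 0.29 × 0.238 = 0.06902
  Social: 0.25 × 0.355 = 0.08875
Normalizing constant = 0.21277.
P(Promotions | evidence) = 0.05032 / 0.21277 ≈ 0.236.

0.236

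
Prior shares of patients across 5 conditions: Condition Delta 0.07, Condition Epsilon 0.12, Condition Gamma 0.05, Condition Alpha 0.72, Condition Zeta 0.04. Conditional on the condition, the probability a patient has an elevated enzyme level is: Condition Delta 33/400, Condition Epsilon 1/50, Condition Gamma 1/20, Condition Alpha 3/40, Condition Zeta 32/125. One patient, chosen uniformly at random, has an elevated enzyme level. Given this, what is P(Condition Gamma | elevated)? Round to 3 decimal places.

Unnormalized posteriors (prior × likelihood):
  Condition Delta: 0.07 × 0.0825 = 0.005775
  Condition Epsilon: 0.12 × 0.02 = 0.0024
  Condition Gamma: 0.05 × 0.05 = 0.0025
  Condition Alpha: 0.72 × 0.075 = 0.054
  Condition Zeta: 0.04 × 0.256 = 0.01024
Sum = 0.074915.
P(Condition Gamma | evidence) = 0.0025 / 0.074915 ≈ 0.033.

0.033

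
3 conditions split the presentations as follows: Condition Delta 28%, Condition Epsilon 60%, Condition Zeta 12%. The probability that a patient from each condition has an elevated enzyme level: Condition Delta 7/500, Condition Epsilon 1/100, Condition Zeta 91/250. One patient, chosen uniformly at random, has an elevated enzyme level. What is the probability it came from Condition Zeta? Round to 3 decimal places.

0.815

Prior × likelihood for each hypothesis:
  Condition Delta: 0.28 × 0.014 = 0.00392
  Condition Epsilon: 0.6 × 0.01 = 0.006
  Condition Zeta: 0.12 × 0.364 = 0.04368
Total = 0.0536.
P(Condition Zeta | evidence) = 0.04368 / 0.0536 ≈ 0.815.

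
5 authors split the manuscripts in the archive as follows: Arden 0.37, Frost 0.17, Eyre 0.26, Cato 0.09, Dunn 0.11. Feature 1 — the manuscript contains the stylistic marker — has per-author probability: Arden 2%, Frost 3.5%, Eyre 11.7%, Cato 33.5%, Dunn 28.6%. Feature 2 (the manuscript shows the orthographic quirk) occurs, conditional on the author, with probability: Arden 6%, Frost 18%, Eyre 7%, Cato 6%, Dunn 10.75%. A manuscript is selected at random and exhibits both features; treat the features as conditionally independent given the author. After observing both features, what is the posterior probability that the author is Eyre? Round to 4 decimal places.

0.2410

Compute prior × likelihood for every hypothesis:
  Arden: 0.37 × 0.02 × 0.06 = 0.000444
  Frost: 0.17 × 0.035 × 0.18 = 0.001071
  Eyre: 0.26 × 0.117 × 0.07 = 0.0021294
  Cato: 0.09 × 0.335 × 0.06 = 0.001809
  Dunn: 0.11 × 0.286 × 0.1075 = 0.00338195
Sum = 0.00883535.
P(Eyre | evidence) = 0.0021294 / 0.00883535 ≈ 0.2410.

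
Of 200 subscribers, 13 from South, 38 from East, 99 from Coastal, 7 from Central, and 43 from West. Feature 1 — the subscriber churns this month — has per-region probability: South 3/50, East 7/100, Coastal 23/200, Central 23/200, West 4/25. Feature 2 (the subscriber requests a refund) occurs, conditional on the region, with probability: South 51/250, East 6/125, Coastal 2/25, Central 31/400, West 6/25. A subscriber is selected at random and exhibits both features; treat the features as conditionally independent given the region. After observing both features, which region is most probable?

West

Compute prior × likelihood for every hypothesis:
  South: 0.065 × 0.06 × 0.204 = 0.0007956
  East: 0.19 × 0.07 × 0.048 = 0.0006384
  Coastal: 0.495 × 0.115 × 0.08 = 0.004554
  Central: 0.035 × 0.115 × 0.0775 = 0.0003119375
  West: 0.215 × 0.16 × 0.24 = 0.008256
Sum = 0.0145559375.
Largest term belongs to West, so West is most probable.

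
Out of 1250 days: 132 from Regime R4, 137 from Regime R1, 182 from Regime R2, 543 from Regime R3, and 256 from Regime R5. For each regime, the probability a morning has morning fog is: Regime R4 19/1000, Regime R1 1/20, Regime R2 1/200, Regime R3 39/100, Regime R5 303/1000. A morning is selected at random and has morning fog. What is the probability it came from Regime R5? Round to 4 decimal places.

Compute prior × likelihood for every hypothesis:
  Regime R4: 0.1056 × 0.019 = 0.0020064
  Regime R1: 0.1096 × 0.05 = 0.00548
  Regime R2: 0.1456 × 0.005 = 0.000728
  Regime R3: 0.4344 × 0.39 = 0.169416
  Regime R5: 0.2048 × 0.303 = 0.0620544
Normalizing constant = 0.2396848.
P(Regime R5 | evidence) = 0.0620544 / 0.2396848 ≈ 0.2589.

0.2589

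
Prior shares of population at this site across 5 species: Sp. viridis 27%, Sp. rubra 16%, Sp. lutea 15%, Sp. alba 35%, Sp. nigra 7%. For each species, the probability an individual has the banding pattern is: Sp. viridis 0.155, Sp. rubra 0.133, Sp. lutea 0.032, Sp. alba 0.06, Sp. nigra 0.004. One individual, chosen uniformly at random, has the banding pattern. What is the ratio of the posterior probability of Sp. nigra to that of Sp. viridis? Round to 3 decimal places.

Compute prior × likelihood for every hypothesis:
  Sp. viridis: 0.27 × 0.155 = 0.04185
  Sp. rubra: 0.16 × 0.133 = 0.02128
  Sp. lutea: 0.15 × 0.032 = 0.0048
  Sp. alba: 0.35 × 0.06 = 0.021
  Sp. nigra: 0.07 × 0.004 = 0.00028
Sum = 0.08921.
The ratio is 0.00028 / 0.04185 (the normalizer cancels) = 0.007.

0.007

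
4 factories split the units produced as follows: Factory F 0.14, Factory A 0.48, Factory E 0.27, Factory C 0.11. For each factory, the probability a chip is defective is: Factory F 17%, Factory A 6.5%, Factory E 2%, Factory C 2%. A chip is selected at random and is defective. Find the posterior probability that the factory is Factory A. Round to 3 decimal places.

By Bayes' rule, posterior ∝ prior × likelihood:
  Factory F: 0.14 × 0.17 = 0.0238
  Factory A: 0.48 × 0.065 = 0.0312
  Factory E: 0.27 × 0.02 = 0.0054
  Factory C: 0.11 × 0.02 = 0.0022
Sum = 0.0626.
P(Factory A | evidence) = 0.0312 / 0.0626 ≈ 0.498.

0.498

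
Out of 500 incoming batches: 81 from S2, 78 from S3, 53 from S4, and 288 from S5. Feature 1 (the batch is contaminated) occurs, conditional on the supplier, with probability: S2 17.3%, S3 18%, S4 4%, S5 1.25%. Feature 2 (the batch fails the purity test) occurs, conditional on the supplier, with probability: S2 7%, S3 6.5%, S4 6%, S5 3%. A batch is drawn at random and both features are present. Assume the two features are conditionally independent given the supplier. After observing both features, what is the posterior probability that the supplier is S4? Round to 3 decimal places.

Prior × likelihood for each hypothesis:
  S2: 0.162 × 0.173 × 0.07 = 0.00196182
  S3: 0.156 × 0.18 × 0.065 = 0.0018252
  S4: 0.106 × 0.04 × 0.06 = 0.0002544
  S5: 0.576 × 0.0125 × 0.03 = 0.000216
Sum = 0.00425742.
P(S4 | evidence) = 0.0002544 / 0.00425742 ≈ 0.060.

0.060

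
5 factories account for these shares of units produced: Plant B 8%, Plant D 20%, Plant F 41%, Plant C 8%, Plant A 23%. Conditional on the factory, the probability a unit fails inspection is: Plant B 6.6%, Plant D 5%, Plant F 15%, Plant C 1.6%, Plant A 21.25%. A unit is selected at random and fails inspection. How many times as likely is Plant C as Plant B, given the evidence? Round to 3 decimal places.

Prior × likelihood for each hypothesis:
  Plant B: 0.08 × 0.066 = 0.00528
  Plant D: 0.2 × 0.05 = 0.01
  Plant F: 0.41 × 0.15 = 0.0615
  Plant C: 0.08 × 0.016 = 0.00128
  Plant A: 0.23 × 0.2125 = 0.048875
Total = 0.126935.
The ratio is 0.00128 / 0.00528 (the normalizer cancels) = 0.242.

0.242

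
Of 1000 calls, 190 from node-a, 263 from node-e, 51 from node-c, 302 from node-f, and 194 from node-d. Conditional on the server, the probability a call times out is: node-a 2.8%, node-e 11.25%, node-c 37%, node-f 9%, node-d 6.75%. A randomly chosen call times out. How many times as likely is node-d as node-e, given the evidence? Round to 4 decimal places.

Compute prior × likelihood for every hypothesis:
  node-a: 0.19 × 0.028 = 0.00532
  node-e: 0.263 × 0.1125 = 0.0295875
  node-c: 0.051 × 0.37 = 0.01887
  node-f: 0.302 × 0.09 = 0.02718
  node-d: 0.194 × 0.0675 = 0.013095
Normalizing constant = 0.0940525.
The ratio is 0.013095 / 0.0295875 (the normalizer cancels) = 0.4426.

0.4426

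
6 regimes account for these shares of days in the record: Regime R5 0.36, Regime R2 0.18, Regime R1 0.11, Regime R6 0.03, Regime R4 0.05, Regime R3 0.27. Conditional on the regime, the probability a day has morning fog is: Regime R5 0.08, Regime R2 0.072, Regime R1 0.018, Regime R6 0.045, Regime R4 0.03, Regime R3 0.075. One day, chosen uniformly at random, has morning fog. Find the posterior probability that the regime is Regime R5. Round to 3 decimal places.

0.431

By Bayes' rule, posterior ∝ prior × likelihood:
  Regime R5: 0.36 × 0.08 = 0.0288
  Regime R2: 0.18 × 0.072 = 0.01296
  Regime R1: 0.11 × 0.018 = 0.00198
  Regime R6: 0.03 × 0.045 = 0.00135
  Regime R4: 0.05 × 0.03 = 0.0015
  Regime R3: 0.27 × 0.075 = 0.02025
Normalizing constant = 0.06684.
P(Regime R5 | evidence) = 0.0288 / 0.06684 ≈ 0.431.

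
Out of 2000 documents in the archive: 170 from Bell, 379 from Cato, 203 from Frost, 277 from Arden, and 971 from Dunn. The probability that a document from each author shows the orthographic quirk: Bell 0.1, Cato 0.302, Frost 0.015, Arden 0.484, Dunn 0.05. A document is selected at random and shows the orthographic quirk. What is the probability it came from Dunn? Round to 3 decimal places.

Prior × likelihood for each hypothesis:
  Bell: 0.085 × 0.1 = 0.0085
  Cato: 0.1895 × 0.302 = 0.057229
  Frost: 0.1015 × 0.015 = 0.0015225
  Arden: 0.1385 × 0.484 = 0.067034
  Dunn: 0.4855 × 0.05 = 0.024275
Total = 0.1585605.
P(Dunn | evidence) = 0.024275 / 0.1585605 ≈ 0.153.

0.153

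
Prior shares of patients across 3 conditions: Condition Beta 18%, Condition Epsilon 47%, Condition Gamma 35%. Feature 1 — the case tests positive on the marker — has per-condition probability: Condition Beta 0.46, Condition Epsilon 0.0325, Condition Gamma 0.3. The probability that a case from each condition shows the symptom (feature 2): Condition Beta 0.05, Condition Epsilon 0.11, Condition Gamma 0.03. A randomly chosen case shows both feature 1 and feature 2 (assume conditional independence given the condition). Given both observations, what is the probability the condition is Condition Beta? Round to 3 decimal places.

By Bayes' rule, posterior ∝ prior × likelihood:
  Condition Beta: 0.18 × 0.46 × 0.05 = 0.00414
  Condition Epsilon: 0.47 × 0.0325 × 0.11 = 0.00168025
  Condition Gamma: 0.35 × 0.3 × 0.03 = 0.00315
Normalizing constant = 0.00897025.
P(Condition Beta | evidence) = 0.00414 / 0.00897025 ≈ 0.462.

0.462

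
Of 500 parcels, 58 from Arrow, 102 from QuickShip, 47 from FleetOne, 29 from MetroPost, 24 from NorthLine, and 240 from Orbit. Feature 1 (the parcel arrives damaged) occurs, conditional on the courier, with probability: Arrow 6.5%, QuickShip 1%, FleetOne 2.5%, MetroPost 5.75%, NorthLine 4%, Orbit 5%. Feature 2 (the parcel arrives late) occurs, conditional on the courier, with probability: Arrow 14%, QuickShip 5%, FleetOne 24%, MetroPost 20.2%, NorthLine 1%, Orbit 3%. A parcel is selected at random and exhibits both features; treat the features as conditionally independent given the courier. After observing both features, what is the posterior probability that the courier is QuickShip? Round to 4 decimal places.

Compute prior × likelihood for every hypothesis:
  Arrow: 0.116 × 0.065 × 0.14 = 0.0010556
  QuickShip: 0.204 × 0.01 × 0.05 = 0.000102
  FleetOne: 0.094 × 0.025 × 0.24 = 0.000564
  MetroPost: 0.058 × 0.0575 × 0.202 = 0.00067367
  NorthLine: 0.048 × 0.04 × 0.01 = 0.0000192
  Orbit: 0.48 × 0.05 × 0.03 = 0.00072
Total = 0.00313447.
P(QuickShip | evidence) = 0.000102 / 0.00313447 ≈ 0.0325.

0.0325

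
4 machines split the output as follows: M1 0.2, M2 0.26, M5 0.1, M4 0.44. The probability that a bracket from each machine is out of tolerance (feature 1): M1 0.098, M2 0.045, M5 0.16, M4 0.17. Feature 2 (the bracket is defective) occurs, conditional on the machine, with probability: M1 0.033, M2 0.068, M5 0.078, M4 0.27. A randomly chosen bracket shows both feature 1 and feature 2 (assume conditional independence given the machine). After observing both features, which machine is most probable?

M4

By Bayes' rule, posterior ∝ prior × likelihood:
  M1: 0.2 × 0.098 × 0.033 = 0.0006468
  M2: 0.26 × 0.045 × 0.068 = 0.0007956
  M5: 0.1 × 0.16 × 0.078 = 0.001248
  M4: 0.44 × 0.17 × 0.27 = 0.020196
Sum = 0.0228864.
Largest term belongs to M4, so M4 is most probable.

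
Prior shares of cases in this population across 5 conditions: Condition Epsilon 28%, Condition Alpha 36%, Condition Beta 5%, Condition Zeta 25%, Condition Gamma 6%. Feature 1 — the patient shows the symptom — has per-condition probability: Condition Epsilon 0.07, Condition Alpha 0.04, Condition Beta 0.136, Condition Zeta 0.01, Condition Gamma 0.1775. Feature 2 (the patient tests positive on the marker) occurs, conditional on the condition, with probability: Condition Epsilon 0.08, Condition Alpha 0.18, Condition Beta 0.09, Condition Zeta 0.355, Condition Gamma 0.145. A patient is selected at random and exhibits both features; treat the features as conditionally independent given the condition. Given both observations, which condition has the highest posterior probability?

Condition Alpha

Unnormalized posteriors (prior × likelihood):
  Condition Epsilon: 0.28 × 0.07 × 0.08 = 0.001568
  Condition Alpha: 0.36 × 0.04 × 0.18 = 0.002592
  Condition Beta: 0.05 × 0.136 × 0.09 = 0.000612
  Condition Zeta: 0.25 × 0.01 × 0.355 = 0.0008875
  Condition Gamma: 0.06 × 0.1775 × 0.145 = 0.00154425
Sum = 0.00720375.
Largest term belongs to Condition Alpha, so Condition Alpha is most probable.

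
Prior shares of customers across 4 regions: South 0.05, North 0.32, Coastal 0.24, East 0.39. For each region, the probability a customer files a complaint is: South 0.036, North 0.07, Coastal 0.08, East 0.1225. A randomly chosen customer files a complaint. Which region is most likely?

East

Prior × likelihood for each hypothesis:
  South: 0.05 × 0.036 = 0.0018
  North: 0.32 × 0.07 = 0.0224
  Coastal: 0.24 × 0.08 = 0.0192
  East: 0.39 × 0.1225 = 0.047775
Total = 0.091175.
Largest term belongs to East, so East is most probable.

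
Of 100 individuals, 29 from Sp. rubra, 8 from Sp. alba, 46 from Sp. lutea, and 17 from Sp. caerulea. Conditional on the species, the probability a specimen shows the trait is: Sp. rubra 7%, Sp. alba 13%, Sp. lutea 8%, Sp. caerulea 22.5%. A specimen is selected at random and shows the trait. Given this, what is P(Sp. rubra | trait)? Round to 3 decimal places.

0.192

By Bayes' rule, posterior ∝ prior × likelihood:
  Sp. rubra: 0.29 × 0.07 = 0.0203
  Sp. alba: 0.08 × 0.13 = 0.0104
  Sp. lutea: 0.46 × 0.08 = 0.0368
  Sp. caerulea: 0.17 × 0.225 = 0.03825
Sum = 0.10575.
P(Sp. rubra | evidence) = 0.0203 / 0.10575 ≈ 0.192.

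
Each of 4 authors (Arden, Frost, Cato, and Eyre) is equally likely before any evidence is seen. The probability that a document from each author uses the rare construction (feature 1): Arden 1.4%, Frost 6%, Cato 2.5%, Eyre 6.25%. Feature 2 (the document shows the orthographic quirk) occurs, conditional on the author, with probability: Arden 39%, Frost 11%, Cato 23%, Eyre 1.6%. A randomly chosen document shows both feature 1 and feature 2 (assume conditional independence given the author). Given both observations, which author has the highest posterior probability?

Frost

Since the prior is uniform, the posterior is proportional to the likelihood:
  Arden: 0.014 × 0.39 = 0.00546
  Frost: 0.06 × 0.11 = 0.0066
  Cato: 0.025 × 0.23 = 0.00575
  Eyre: 0.0625 × 0.016 = 0.001
Sum = 0.01881.
Largest term belongs to Frost, so Frost is most probable.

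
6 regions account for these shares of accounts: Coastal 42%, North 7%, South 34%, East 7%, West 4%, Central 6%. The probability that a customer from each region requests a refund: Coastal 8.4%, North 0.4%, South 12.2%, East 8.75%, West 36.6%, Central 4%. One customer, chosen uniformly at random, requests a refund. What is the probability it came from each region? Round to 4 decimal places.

By Bayes' rule, posterior ∝ prior × likelihood:
  Coastal: 0.42 × 0.084 = 0.03528
  North: 0.07 × 0.004 = 0.00028
  South: 0.34 × 0.122 = 0.04148
  East: 0.07 × 0.0875 = 0.006125
  West: 0.04 × 0.366 = 0.01464
  Central: 0.06 × 0.04 = 0.0024
Sum = 0.100205.
P(Coastal | refund) = 0.03528/0.100205 ≈ 0.3521
P(North | refund) = 0.00028/0.100205 ≈ 0.0028
P(South | refund) = 0.04148/0.100205 ≈ 0.4140
P(East | refund) = 0.006125/0.100205 ≈ 0.0611
P(West | refund) = 0.01464/0.100205 ≈ 0.1461
P(Central | refund) = 0.0024/0.100205 ≈ 0.0240

Coastal 0.3521, North 0.0028, South 0.4140, East 0.0611, West 0.1461, Central 0.0240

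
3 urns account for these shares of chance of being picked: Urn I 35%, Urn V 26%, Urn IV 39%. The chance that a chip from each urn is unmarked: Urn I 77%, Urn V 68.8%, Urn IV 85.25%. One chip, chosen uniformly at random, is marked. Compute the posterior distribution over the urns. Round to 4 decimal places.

Urn I 0.3673, Urn V 0.3702, Urn IV 0.2625

Taking complements, P(marked | each) = Urn I 0.23, Urn V 0.312, Urn IV 0.1475.
Unnormalized posteriors (prior × likelihood):
  Urn I: 0.35 × 0.23 = 0.0805
  Urn V: 0.26 × 0.312 = 0.08112
  Urn IV: 0.39 × 0.1475 = 0.057525
Total = 0.219145.
P(Urn I | marked) = 0.0805/0.219145 ≈ 0.3673
P(Urn V | marked) = 0.08112/0.219145 ≈ 0.3702
P(Urn IV | marked) = 0.057525/0.219145 ≈ 0.2625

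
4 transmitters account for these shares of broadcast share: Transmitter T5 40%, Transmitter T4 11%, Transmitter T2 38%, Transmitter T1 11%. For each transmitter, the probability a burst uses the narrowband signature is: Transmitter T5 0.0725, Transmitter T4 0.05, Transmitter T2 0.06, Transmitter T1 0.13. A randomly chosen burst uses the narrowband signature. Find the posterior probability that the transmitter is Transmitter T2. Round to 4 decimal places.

0.3184

Compute prior × likelihood for every hypothesis:
  Transmitter T5: 0.4 × 0.0725 = 0.029
  Transmitter T4: 0.11 × 0.05 = 0.0055
  Transmitter T2: 0.38 × 0.06 = 0.0228
  Transmitter T1: 0.11 × 0.13 = 0.0143
Total = 0.0716.
P(Transmitter T2 | evidence) = 0.0228 / 0.0716 ≈ 0.3184.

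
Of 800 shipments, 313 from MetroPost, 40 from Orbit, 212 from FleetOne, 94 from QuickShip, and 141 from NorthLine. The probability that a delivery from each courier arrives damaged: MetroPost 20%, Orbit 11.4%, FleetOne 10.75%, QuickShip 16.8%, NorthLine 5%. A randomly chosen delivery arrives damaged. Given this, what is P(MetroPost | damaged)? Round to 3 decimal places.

0.555

Compute prior × likelihood for every hypothesis:
  MetroPost: 0.39125 × 0.2 = 0.07825
  Orbit: 0.05 × 0.114 = 0.0057
  FleetOne: 0.265 × 0.1075 = 0.0284875
  QuickShip: 0.1175 × 0.168 = 0.01974
  NorthLine: 0.17625 × 0.05 = 0.0088125
Normalizing constant = 0.14099.
P(MetroPost | evidence) = 0.07825 / 0.14099 ≈ 0.555.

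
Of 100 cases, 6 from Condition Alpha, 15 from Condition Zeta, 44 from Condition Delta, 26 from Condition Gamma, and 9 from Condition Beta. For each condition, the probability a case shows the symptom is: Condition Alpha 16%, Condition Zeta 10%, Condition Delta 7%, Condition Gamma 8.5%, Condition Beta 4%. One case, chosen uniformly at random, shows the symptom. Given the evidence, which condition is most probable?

Unnormalized posteriors (prior × likelihood):
  Condition Alpha: 0.06 × 0.16 = 0.0096
  Condition Zeta: 0.15 × 0.1 = 0.015
  Condition Delta: 0.44 × 0.07 = 0.0308
  Condition Gamma: 0.26 × 0.085 = 0.0221
  Condition Beta: 0.09 × 0.04 = 0.0036
Total = 0.0811.
Largest term belongs to Condition Delta, so Condition Delta is most probable.

Condition Delta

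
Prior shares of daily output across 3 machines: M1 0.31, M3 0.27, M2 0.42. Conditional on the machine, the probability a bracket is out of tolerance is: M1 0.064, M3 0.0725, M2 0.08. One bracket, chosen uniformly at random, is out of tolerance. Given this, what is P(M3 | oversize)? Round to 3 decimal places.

Prior × likelihood for each hypothesis:
  M1: 0.31 × 0.064 = 0.01984
  M3: 0.27 × 0.0725 = 0.019575
  M2: 0.42 × 0.08 = 0.0336
Sum = 0.073015.
P(M3 | evidence) = 0.019575 / 0.073015 ≈ 0.268.

0.268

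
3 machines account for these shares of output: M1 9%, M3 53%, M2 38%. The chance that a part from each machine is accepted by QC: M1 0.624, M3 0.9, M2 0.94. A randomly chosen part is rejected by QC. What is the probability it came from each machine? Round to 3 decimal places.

Taking complements, P(rejected | each) = M1 0.376, M3 0.1, M2 0.06.
Compute prior × likelihood for every hypothesis:
  M1: 0.09 × 0.376 = 0.03384
  M3: 0.53 × 0.1 = 0.053
  M2: 0.38 × 0.06 = 0.0228
Sum = 0.10964.
P(M1 | rejected) = 0.03384/0.10964 ≈ 0.309
P(M3 | rejected) = 0.053/0.10964 ≈ 0.483
P(M2 | rejected) = 0.0228/0.10964 ≈ 0.208

M1 0.309, M3 0.483, M2 0.208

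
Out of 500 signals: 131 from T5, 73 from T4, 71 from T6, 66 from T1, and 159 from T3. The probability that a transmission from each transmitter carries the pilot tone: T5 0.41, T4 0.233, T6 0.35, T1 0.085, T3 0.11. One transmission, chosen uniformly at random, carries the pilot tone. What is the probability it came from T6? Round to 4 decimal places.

0.2094

Prior × likelihood for each hypothesis:
  T5: 0.262 × 0.41 = 0.10742
  T4: 0.146 × 0.233 = 0.034018
  T6: 0.142 × 0.35 = 0.0497
  T1: 0.132 × 0.085 = 0.01122
  T3: 0.318 × 0.11 = 0.03498
Total = 0.237338.
P(T6 | evidence) = 0.0497 / 0.237338 ≈ 0.2094.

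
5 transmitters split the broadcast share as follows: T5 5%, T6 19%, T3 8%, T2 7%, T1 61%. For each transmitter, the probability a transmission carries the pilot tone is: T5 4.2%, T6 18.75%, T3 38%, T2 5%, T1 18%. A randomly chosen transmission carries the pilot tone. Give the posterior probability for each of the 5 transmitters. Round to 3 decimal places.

T5 0.012, T6 0.196, T3 0.168, T2 0.019, T1 0.605

By Bayes' rule, posterior ∝ prior × likelihood:
  T5: 0.05 × 0.042 = 0.0021
  T6: 0.19 × 0.1875 = 0.035625
  T3: 0.08 × 0.38 = 0.0304
  T2: 0.07 × 0.05 = 0.0035
  T1: 0.61 × 0.18 = 0.1098
Normalizing constant = 0.181425.
P(T5 | pilot) = 0.0021/0.181425 ≈ 0.012
P(T6 | pilot) = 0.035625/0.181425 ≈ 0.196
P(T3 | pilot) = 0.0304/0.181425 ≈ 0.168
P(T2 | pilot) = 0.0035/0.181425 ≈ 0.019
P(T1 | pilot) = 0.1098/0.181425 ≈ 0.605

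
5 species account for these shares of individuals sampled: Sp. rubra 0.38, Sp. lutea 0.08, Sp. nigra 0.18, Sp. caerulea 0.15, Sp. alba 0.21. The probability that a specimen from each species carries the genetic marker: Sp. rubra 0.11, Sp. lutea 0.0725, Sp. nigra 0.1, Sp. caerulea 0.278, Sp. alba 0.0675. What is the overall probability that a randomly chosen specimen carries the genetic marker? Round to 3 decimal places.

Compute prior × likelihood for every hypothesis:
  Sp. rubra: 0.38 × 0.11 = 0.0418
  Sp. lutea: 0.08 × 0.0725 = 0.0058
  Sp. nigra: 0.18 × 0.1 = 0.018
  Sp. caerulea: 0.15 × 0.278 = 0.0417
  Sp. alba: 0.21 × 0.0675 = 0.014175
P(marker) = 0.0418 + 0.0058 + 0.018 + 0.0417 + 0.014175 = 0.121475 → 0.121.

0.121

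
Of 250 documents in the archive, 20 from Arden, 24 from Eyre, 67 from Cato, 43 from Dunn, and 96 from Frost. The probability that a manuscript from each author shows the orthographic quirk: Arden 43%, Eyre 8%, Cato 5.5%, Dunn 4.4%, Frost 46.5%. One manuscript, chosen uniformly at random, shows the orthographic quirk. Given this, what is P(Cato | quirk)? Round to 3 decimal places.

0.061

Unnormalized posteriors (prior × likelihood):
  Arden: 0.08 × 0.43 = 0.0344
  Eyre: 0.096 × 0.08 = 0.00768
  Cato: 0.268 × 0.055 = 0.01474
  Dunn: 0.172 × 0.044 = 0.007568
  Frost: 0.384 × 0.465 = 0.17856
Total = 0.242948.
P(Cato | evidence) = 0.01474 / 0.242948 ≈ 0.061.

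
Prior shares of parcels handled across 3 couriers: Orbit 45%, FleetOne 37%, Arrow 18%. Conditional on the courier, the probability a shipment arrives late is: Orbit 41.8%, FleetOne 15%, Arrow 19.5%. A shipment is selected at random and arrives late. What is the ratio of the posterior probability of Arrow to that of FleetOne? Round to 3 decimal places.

By Bayes' rule, posterior ∝ prior × likelihood:
  Orbit: 0.45 × 0.418 = 0.1881
  FleetOne: 0.37 × 0.15 = 0.0555
  Arrow: 0.18 × 0.195 = 0.0351
Sum = 0.2787.
The ratio is 0.0351 / 0.0555 (the normalizer cancels) = 0.632.

0.632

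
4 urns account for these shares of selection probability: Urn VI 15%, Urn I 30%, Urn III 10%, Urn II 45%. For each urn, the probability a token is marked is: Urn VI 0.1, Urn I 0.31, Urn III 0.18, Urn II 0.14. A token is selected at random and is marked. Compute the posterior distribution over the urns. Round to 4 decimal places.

Prior × likelihood for each hypothesis:
  Urn VI: 0.15 × 0.1 = 0.015
  Urn I: 0.3 × 0.31 = 0.093
  Urn III: 0.1 × 0.18 = 0.018
  Urn II: 0.45 × 0.14 = 0.063
Normalizing constant = 0.189.
P(Urn VI | marked) = 0.015/0.189 ≈ 0.0794
P(Urn I | marked) = 0.093/0.189 ≈ 0.4921
P(Urn III | marked) = 0.018/0.189 ≈ 0.0952
P(Urn II | marked) = 0.063/0.189 ≈ 0.3333
(Check: 0.0794+0.4921+0.0952+0.3333 = 1.0000.)

Urn VI 0.0794, Urn I 0.4921, Urn III 0.0952, Urn II 0.3333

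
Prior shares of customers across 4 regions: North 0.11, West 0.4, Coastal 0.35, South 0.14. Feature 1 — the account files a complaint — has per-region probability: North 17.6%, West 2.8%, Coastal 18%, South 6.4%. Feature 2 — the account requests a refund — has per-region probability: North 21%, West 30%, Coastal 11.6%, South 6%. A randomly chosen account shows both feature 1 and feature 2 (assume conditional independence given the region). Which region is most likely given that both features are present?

Coastal

Compute prior × likelihood for every hypothesis:
  North: 0.11 × 0.176 × 0.21 = 0.0040656
  West: 0.4 × 0.028 × 0.3 = 0.00336
  Coastal: 0.35 × 0.18 × 0.116 = 0.007308
  South: 0.14 × 0.064 × 0.06 = 0.0005376
Sum = 0.0152712.
Largest term belongs to Coastal, so Coastal is most probable.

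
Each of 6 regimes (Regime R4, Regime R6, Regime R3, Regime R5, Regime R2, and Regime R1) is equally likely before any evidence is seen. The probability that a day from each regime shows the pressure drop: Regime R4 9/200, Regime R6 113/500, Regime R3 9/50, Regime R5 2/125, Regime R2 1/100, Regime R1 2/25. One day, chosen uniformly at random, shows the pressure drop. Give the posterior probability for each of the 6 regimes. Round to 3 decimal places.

Regime R4 0.081, Regime R6 0.406, Regime R3 0.323, Regime R5 0.029, Regime R2 0.018, Regime R1 0.144

Since the prior is uniform, the posterior is proportional to the likelihood:
  Regime R4: 0.045
  Regime R6: 0.226
  Regime R3: 0.18
  Regime R5: 0.016
  Regime R2: 0.01
  Regime R1: 0.08
Sum = 0.557.
P(Regime R4 | drop) = 0.045/0.557 ≈ 0.081
P(Regime R6 | drop) = 0.226/0.557 ≈ 0.406
P(Regime R3 | drop) = 0.18/0.557 ≈ 0.323
P(Regime R5 | drop) = 0.016/0.557 ≈ 0.029
P(Regime R2 | drop) = 0.01/0.557 ≈ 0.018
P(Regime R1 | drop) = 0.08/0.557 ≈ 0.144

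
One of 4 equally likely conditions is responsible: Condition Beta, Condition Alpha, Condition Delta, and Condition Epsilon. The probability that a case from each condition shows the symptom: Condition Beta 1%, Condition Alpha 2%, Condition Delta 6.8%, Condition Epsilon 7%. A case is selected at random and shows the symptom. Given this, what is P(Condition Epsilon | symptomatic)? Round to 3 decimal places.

0.417

With a uniform prior (1/4 each), posterior ∝ likelihood:
  Condition Beta: 0.01
  Condition Alpha: 0.02
  Condition Delta: 0.068
  Condition Epsilon: 0.07
Total = 0.168.
P(Condition Epsilon | evidence) = 0.07 / 0.168 ≈ 0.417.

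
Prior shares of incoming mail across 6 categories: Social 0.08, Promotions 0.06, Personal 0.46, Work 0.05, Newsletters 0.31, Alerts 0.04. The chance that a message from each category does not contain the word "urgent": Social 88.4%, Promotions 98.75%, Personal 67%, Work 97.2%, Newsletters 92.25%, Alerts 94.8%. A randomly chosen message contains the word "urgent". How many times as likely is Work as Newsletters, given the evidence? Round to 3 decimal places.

Taking complements, P(urgent-flag | each) = Social 0.116, Promotions 0.0125, Personal 0.33, Work 0.028, Newsletters 0.0775, Alerts 0.052.
Unnormalized posteriors (prior × likelihood):
  Social: 0.08 × 0.116 = 0.00928
  Promotions: 0.06 × 0.0125 = 0.00075
  Personal: 0.46 × 0.33 = 0.1518
  Work: 0.05 × 0.028 = 0.0014
  Newsletters: 0.31 × 0.0775 = 0.024025
  Alerts: 0.04 × 0.052 = 0.00208
Sum = 0.189335.
The ratio is 0.0014 / 0.024025 (the normalizer cancels) = 0.058.

0.058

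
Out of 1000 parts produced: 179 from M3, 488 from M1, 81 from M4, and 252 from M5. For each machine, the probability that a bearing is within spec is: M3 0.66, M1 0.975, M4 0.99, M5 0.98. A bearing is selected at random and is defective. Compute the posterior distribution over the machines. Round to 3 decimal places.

M3 0.771, M1 0.155, M4 0.010, M5 0.064

Taking complements, P(defective | each) = M3 0.34, M1 0.025, M4 0.01, M5 0.02.
By Bayes' rule, posterior ∝ prior × likelihood:
  M3: 0.179 × 0.34 = 0.06086
  M1: 0.488 × 0.025 = 0.0122
  M4: 0.081 × 0.01 = 0.00081
  M5: 0.252 × 0.02 = 0.00504
Sum = 0.07891.
P(M3 | defective) = 0.06086/0.07891 ≈ 0.771
P(M1 | defective) = 0.0122/0.07891 ≈ 0.155
P(M4 | defective) = 0.00081/0.07891 ≈ 0.010
P(M5 | defective) = 0.00504/0.07891 ≈ 0.064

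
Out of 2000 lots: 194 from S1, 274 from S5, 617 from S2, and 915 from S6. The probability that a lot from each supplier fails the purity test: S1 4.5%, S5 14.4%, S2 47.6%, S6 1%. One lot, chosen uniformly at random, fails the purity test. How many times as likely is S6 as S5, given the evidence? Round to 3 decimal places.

0.232

By Bayes' rule, posterior ∝ prior × likelihood:
  S1: 0.097 × 0.045 = 0.004365
  S5: 0.137 × 0.144 = 0.019728
  S2: 0.3085 × 0.476 = 0.146846
  S6: 0.4575 × 0.01 = 0.004575
Normalizing constant = 0.175514.
The ratio is 0.004575 / 0.019728 (the normalizer cancels) = 0.232.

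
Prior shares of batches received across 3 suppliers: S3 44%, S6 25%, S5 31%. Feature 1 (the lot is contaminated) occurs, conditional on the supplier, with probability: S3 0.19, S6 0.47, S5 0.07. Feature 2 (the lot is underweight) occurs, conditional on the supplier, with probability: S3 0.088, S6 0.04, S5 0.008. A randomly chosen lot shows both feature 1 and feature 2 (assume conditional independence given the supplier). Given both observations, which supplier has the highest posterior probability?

Prior × likelihood for each hypothesis:
  S3: 0.44 × 0.19 × 0.088 = 0.0073568
  S6: 0.25 × 0.47 × 0.04 = 0.0047
  S5: 0.31 × 0.07 × 0.008 = 0.0001736
Total = 0.0122304.
Largest term belongs to S3, so S3 is most probable.

S3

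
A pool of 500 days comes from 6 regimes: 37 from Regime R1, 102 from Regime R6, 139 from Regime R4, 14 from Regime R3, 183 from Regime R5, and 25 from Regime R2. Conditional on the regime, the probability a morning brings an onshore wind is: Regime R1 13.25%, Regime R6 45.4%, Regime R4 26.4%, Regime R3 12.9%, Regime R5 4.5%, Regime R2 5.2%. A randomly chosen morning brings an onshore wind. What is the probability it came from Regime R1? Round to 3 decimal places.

Unnormalized posteriors (prior × likelihood):
  Regime R1: 0.074 × 0.1325 = 0.009805
  Regime R6: 0.204 × 0.454 = 0.092616
  Regime R4: 0.278 × 0.264 = 0.073392
  Regime R3: 0.028 × 0.129 = 0.003612
  Regime R5: 0.366 × 0.045 = 0.01647
  Regime R2: 0.05 × 0.052 = 0.0026
Normalizing constant = 0.198495.
P(Regime R1 | evidence) = 0.009805 / 0.198495 ≈ 0.049.

0.049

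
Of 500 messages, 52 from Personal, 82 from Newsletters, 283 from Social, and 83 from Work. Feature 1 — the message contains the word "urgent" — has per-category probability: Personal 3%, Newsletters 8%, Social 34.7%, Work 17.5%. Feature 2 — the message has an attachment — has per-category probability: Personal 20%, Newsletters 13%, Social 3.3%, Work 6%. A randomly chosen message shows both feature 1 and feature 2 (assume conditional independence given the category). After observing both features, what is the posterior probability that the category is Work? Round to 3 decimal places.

Unnormalized posteriors (prior × likelihood):
  Personal: 0.104 × 0.03 × 0.2 = 0.000624
  Newsletters: 0.164 × 0.08 × 0.13 = 0.0017056
  Social: 0.566 × 0.347 × 0.033 = 0.006481266
  Work: 0.166 × 0.175 × 0.06 = 0.001743
Normalizing constant = 0.010553866.
P(Work | evidence) = 0.001743 / 0.010553866 ≈ 0.165.

0.165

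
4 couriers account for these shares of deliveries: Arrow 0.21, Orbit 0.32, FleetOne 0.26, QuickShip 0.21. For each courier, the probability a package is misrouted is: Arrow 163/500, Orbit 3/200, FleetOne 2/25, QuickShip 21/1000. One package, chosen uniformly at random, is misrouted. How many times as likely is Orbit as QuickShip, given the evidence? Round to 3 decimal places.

Compute prior × likelihood for every hypothesis:
  Arrow: 0.21 × 0.326 = 0.06846
  Orbit: 0.32 × 0.015 = 0.0048
  FleetOne: 0.26 × 0.08 = 0.0208
  QuickShip: 0.21 × 0.021 = 0.00441
Sum = 0.09847.
The ratio is 0.0048 / 0.00441 (the normalizer cancels) = 1.088.

1.088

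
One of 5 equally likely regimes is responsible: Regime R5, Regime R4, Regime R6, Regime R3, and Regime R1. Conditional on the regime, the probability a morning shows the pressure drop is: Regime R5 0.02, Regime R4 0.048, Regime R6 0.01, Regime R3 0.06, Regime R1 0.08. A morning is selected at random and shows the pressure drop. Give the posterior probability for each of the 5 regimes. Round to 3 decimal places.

With a uniform prior (1/5 each), posterior ∝ likelihood:
  Regime R5: 0.02
  Regime R4: 0.048
  Regime R6: 0.01
  Regime R3: 0.06
  Regime R1: 0.08
Total = 0.218.
P(Regime R5 | drop) = 0.02/0.218 ≈ 0.092
P(Regime R4 | drop) = 0.048/0.218 ≈ 0.220
P(Regime R6 | drop) = 0.01/0.218 ≈ 0.046
P(Regime R3 | drop) = 0.06/0.218 ≈ 0.275
P(Regime R1 | drop) = 0.08/0.218 ≈ 0.367
(Check: 0.092+0.220+0.046+0.275+0.367 = 1.000.)

Regime R5 0.092, Regime R4 0.220, Regime R6 0.046, Regime R3 0.275, Regime R1 0.367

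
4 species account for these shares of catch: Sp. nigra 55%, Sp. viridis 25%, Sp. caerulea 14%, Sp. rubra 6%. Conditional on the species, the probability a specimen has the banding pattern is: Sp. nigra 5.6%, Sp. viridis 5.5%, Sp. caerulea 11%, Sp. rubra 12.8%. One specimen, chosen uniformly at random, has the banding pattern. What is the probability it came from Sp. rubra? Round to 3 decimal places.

0.114

Prior × likelihood for each hypothesis:
  Sp. nigra: 0.55 × 0.056 = 0.0308
  Sp. viridis: 0.25 × 0.055 = 0.01375
  Sp. caerulea: 0.14 × 0.11 = 0.0154
  Sp. rubra: 0.06 × 0.128 = 0.00768
Sum = 0.06763.
P(Sp. rubra | evidence) = 0.00768 / 0.06763 ≈ 0.114.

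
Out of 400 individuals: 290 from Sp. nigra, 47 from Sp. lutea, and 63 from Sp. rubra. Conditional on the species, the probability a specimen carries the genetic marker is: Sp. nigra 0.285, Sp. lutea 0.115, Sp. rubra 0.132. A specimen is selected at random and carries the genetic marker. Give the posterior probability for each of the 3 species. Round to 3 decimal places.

Sp. nigra 0.858, Sp. lutea 0.056, Sp. rubra 0.086

Unnormalized posteriors (prior × likelihood):
  Sp. nigra: 0.725 × 0.285 = 0.206625
  Sp. lutea: 0.1175 × 0.115 = 0.0135125
  Sp. rubra: 0.1575 × 0.132 = 0.02079
Sum = 0.2409275.
P(Sp. nigra | marker) = 0.206625/0.2409275 ≈ 0.858
P(Sp. lutea | marker) = 0.0135125/0.2409275 ≈ 0.056
P(Sp. rubra | marker) = 0.02079/0.2409275 ≈ 0.086
(Check: 0.858+0.056+0.086 = 1.000.)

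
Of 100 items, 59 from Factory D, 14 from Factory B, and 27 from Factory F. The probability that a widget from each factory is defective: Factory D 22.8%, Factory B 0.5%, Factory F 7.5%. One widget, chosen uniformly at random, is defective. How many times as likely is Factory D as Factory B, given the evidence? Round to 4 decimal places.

Unnormalized posteriors (prior × likelihood):
  Factory D: 0.59 × 0.228 = 0.13452
  Factory B: 0.14 × 0.005 = 0.0007
  Factory F: 0.27 × 0.075 = 0.02025
Normalizing constant = 0.15547.
The ratio is 0.13452 / 0.0007 (the normalizer cancels) = 192.1714.

192.1714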